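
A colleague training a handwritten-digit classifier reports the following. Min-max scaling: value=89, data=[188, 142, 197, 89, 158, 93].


min=89, max=197
(89-89)/(197-89) = 0/108 = 0.0

0.0


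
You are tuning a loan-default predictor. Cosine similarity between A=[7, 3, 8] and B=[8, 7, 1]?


A·B = 7·8 + 3·7 + 8·1 = 85
‖A‖ = √122 = 11.0454, ‖B‖ = √114 = 10.6771
cos = 85/(√122·√114) = 85/√13908 = 0.7208

0.7208


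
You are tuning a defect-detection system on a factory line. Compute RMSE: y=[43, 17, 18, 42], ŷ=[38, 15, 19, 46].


MSE = 46/4 = 11.5
RMSE = √(46/4) = 3.3912

3.3912


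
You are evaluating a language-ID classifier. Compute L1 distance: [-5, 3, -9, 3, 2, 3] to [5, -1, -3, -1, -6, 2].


d = |-5-5| + |3+ 1| + |-9+ 3| + |3+ 1| + |2+ 6| + |3-2|
  = 10 + 4 + 6 + 4 + 8 + 1
  = 33

33


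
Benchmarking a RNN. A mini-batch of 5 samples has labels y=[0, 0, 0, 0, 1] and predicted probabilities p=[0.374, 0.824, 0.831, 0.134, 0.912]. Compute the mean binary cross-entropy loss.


L[0] = -ln(1-0.374) = -ln(0.626) = 0.4684
L[1] = -ln(1-0.824) = -ln(0.176) = 1.7373
L[2] = -ln(1-0.831) = -ln(0.169) = 1.7779
L[3] = -ln(1-0.134) = -ln(0.866) = 0.1439
L[4] = -ln(0.912) = 0.0921
mean = (0.4684 + 1.7373 + 1.7779 + 0.1439 + 0.0921)/5 = 0.8439

0.8439


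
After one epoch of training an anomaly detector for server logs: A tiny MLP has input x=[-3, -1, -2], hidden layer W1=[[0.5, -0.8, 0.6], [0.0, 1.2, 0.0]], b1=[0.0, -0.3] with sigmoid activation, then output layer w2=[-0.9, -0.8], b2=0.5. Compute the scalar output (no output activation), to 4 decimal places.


z1[0] = (0.5)·(-3) + (-0.8)·(-1) + (0.6)·(-2) + 0.0 = -1.9
z1[1] = (0.0)·(-3) + (1.2)·(-1) + (0.0)·(-2) - 0.3 = -1.5
h = sigmoid(z1) = [0.1301, 0.1824]
output = (-0.9)·(0.1301) + (-0.8)·(0.1824) + 0.5 = 0.237

0.237


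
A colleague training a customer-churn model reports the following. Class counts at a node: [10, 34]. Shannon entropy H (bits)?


Probabilities: [10/44, 34/44] ≈ [0.2273, 0.7727]
H = -((10/44)·log₂(10/44) + (34/44)·log₂(34/44))
  = 0.7732 bits

0.7732 bits


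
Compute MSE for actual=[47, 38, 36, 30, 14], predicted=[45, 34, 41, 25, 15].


Squared errors: (47-45)²=4, (38-34)²=16, (36-41)²=25, (30-25)²=25, (14-15)²=1
Sum = 71
MSE = 71/5 = 71/5

71/5


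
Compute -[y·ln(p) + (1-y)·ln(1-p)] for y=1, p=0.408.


BCE = -[y·ln(p) + (1-y)·ln(1-p)]
= -1·ln(0.408) - 0
= -ln(0.408) = 0.8965

0.8965


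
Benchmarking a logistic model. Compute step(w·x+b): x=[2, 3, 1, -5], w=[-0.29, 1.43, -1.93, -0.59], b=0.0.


z = (2)·(-0.29) + (3)·(1.43) + (1)·(-1.93) + (-5)·(-0.59) + 0.0
  = 4.73
step(z) = 1 (z≥0)

1


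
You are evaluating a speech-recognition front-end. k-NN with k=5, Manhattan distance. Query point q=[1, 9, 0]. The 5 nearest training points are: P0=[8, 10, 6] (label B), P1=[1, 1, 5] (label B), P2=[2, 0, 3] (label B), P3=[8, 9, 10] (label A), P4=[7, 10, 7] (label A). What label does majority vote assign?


d(q,P0) = 14  (label B)
d(q,P1) = 13  (label B)
d(q,P2) = 13  (label B)
d(q,P3) = 17  (label A)
d(q,P4) = 14  (label A)
Votes: A=2, B=3
Majority → B

B


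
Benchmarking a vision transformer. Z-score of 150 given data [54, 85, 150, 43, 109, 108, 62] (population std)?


μ = 87.2857, σ = 34.9437
z = (150 - 87.2857)/34.9437 = 1.7947

1.7947


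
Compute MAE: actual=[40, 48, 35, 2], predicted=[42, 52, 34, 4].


Absolute errors: |40-42|=2, |48-52|=4, |35-34|=1, |2-4|=2
Sum = 9
MAE = 9/4 = 9/4

9/4


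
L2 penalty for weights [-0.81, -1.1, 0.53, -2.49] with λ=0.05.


‖w‖₂² = (-0.81)² + (-1.1)² + (0.53)² + (-2.49)²
     = 0.6561 + 1.21 + 0.2809 + 6.2001
     = 8.3471
λ·‖w‖₂² = 0.05·8.3471 = 0.417355

0.417355


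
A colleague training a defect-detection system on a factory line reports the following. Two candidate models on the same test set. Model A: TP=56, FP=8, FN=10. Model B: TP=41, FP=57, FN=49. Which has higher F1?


Model A: P=56/64=0.875, R=56/66=0.8485, F1=2PR/(P+R)=2TP/(2TP+FP+FN)=112/130=0.8615
Model B: P=41/98=0.4184, R=41/90=0.4556, F1=2PR/(P+R)=2TP/(2TP+FP+FN)=82/188=0.4362
0.8615 > 0.4362 → Model A

Model A


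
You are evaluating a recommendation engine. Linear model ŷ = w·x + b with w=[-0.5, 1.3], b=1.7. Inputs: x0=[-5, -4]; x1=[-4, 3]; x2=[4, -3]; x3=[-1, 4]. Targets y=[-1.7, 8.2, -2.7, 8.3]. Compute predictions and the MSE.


ŷ0 = (-0.5)·(-5) + (1.3)·(-4) + 1.7 = -1.0
ŷ1 = (-0.5)·(-4) + (1.3)·(3) + 1.7 = 7.6
ŷ2 = (-0.5)·(4) + (1.3)·(-3) + 1.7 = -4.2
ŷ3 = (-0.5)·(-1) + (1.3)·(4) + 1.7 = 7.4
errors² = [0.49, 0.36, 2.25, 0.81]
MSE = 3.9100/4 = 0.9775

0.9775


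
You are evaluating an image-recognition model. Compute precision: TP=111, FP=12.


Precision = TP/(TP+FP)
= 111/(111+12)
= 111/123 = 90.24%

90.24%


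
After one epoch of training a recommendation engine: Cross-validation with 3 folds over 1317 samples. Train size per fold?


Fold size = 1317/3 = 439
Training per fold = 1317 - 439 = 878

878


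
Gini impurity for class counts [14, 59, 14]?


Probabilities: [14/87, 59/87, 14/87] ≈ [0.1609, 0.6782, 0.1609]
Σpᵢ² = (196 + 3481 + 196)/87² = 3873/7569
Gini = 1 - Σpᵢ² = 1 - 3873/7569 = 0.4883

0.4883


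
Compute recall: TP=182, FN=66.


Recall = TP/(TP+FN)
= 182/(182+66)
= 182/248 = 73.39%

73.39%


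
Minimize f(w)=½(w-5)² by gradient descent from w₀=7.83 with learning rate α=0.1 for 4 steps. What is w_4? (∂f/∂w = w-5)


step 1: grad = 7.83-5 = 2.83; w = 7.83 - 0.1·(2.83) = 7.547
step 2: grad = 7.547-5 = 2.547; w = 7.547 - 0.1·(2.547) = 7.2923
step 3: grad = 7.2923-5 = 2.2923; w = 7.2923 - 0.1·(2.2923) = 7.06307
step 4: grad = 7.06307-5 = 2.06307; w = 7.06307 - 0.1·(2.06307) = 6.856763

6.856763


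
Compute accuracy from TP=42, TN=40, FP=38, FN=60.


Accuracy = (TP+TN)/(TP+TN+FP+FN)
= (42+40)/(180)
= 82/180 = 45.56%

45.56%


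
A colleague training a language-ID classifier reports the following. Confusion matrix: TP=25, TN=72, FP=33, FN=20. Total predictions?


Total = TP + TN + FP + FN
= 25 + 72 + 33 + 20
= 150
(Predicted positive: 58, predicted negative: 92)

150


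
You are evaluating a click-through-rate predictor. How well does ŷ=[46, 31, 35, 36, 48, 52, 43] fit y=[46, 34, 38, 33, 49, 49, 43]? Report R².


ȳ = 41.7143
SS_res = Σ(y-ŷ)² = 37
SS_tot = Σ(y-ȳ)² = 275.43
R² = 1 - SS_res/SS_tot = 1 - 0.1343 = 0.8657

0.8657


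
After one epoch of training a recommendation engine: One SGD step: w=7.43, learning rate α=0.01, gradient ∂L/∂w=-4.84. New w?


w_new = w - α·∇
= 7.43 - 0.01·-4.84
= 7.43 + 0.0484
= 7.4784

7.4784


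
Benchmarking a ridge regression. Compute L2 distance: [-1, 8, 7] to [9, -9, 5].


d = √((-1-9)² + (8+ 9)² + (7-5)²)
  = √(100 + 289 + 4)
  = √393 = 19.8242

19.8242


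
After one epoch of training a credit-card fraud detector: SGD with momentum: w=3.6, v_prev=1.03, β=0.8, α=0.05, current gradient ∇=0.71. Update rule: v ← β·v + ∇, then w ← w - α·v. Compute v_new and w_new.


v_new = 0.8·1.03 + 0.71 = 0.824 + 0.71 = 1.534
w_new = 3.6 - 0.05·1.534 = 3.6 - 0.0767 = 3.5233

v_new=1.534, w_new=3.5233


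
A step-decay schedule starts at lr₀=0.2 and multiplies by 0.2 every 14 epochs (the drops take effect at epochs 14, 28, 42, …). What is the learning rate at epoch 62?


n_drops = ⌊62/14⌋ = 4
lr = 0.2·0.2^4 = 0.2·0.0016 = 0.00032

0.00032


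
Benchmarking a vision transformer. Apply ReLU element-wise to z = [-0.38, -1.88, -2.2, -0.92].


ReLU(-0.38) = max(0, -0.38) = 0.0
ReLU(-1.88) = max(0, -1.88) = 0.0
ReLU(-2.2) = max(0, -2.2) = 0.0
ReLU(-0.92) = max(0, -0.92) = 0.0
result = [0.0, 0.0, 0.0, 0.0]

[0.0, 0.0, 0.0, 0.0]


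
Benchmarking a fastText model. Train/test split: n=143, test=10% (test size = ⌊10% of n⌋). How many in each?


Test = ⌊143·10/100⌋ = 14
Train = 143 - 14 = 129

Train: 129, Test: 14


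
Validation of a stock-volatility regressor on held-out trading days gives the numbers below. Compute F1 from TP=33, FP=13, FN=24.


Precision = 33/46 = 0.7174
Recall = 33/57 = 0.5789
F1 = 2·P·R/(P+R) = 2·TP/(2·TP+FP+FN) = 66/(66+13+24) = 66/103 = 0.6408

0.6408


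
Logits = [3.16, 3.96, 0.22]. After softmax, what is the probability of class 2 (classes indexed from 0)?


Exponentials: e^3.16=23.5706, e^3.96=52.4573, e^0.22=1.2461
Sum = 77.274
Softmax = [0.305, 0.6788, 0.0161]
p[2] = 1.2461/77.274 = 0.0161

0.0161


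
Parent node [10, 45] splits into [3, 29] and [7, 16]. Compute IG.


Parent = [10, 45], H_parent = 0.684
H_left = 0.4489 (n=32), H_right = 0.8865 (n=23)
H_children = (32/55)·0.4489 + (23/55)·0.8865 = 0.6319
IG = 0.684 - 0.6319 = 0.0521

0.0521


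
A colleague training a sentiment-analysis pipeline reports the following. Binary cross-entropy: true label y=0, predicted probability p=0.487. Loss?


BCE = -[y·ln(p) + (1-y)·ln(1-p)]
= -0 - 1·ln(1-0.487)
= -ln(0.513) = 0.6675

0.6675


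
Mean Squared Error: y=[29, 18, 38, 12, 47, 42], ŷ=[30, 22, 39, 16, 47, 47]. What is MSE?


Squared errors: (29-30)²=1, (18-22)²=16, (38-39)²=1, (12-16)²=16, (47-47)²=0, (42-47)²=25
Sum = 59
MSE = 59/6 = 59/6

59/6


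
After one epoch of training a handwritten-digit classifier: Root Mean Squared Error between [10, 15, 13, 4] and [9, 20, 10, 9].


MSE = 60/4 = 15
RMSE = √(60/4) = 3.873

3.873


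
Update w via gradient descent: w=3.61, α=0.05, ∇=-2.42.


w_new = w - α·∇
= 3.61 - 0.05·-2.42
= 3.61 + 0.121
= 3.731

3.731


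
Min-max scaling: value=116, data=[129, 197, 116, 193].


min=116, max=197
(116-116)/(197-116) = 0/81 = 0.0

0.0


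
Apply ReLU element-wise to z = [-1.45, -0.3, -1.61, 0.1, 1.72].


ReLU(-1.45) = max(0, -1.45) = 0.0
ReLU(-0.3) = max(0, -0.3) = 0.0
ReLU(-1.61) = max(0, -1.61) = 0.0
ReLU(0.1) = max(0, 0.1) = 0.1
ReLU(1.72) = max(0, 1.72) = 1.72
result = [0.0, 0.0, 0.0, 0.1, 1.72]

[0.0, 0.0, 0.0, 0.1, 1.72]


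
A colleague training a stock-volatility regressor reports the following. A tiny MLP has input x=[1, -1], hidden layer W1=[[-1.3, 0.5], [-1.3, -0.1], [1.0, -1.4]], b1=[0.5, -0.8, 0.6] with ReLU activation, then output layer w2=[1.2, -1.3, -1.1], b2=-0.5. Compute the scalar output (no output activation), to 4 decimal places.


z1[0] = (-1.3)·(1) + (0.5)·(-1) + 0.5 = -1.3
z1[1] = (-1.3)·(1) + (-0.1)·(-1) - 0.8 = -2.0
z1[2] = (1.0)·(1) + (-1.4)·(-1) + 0.6 = 3.0
h = ReLU(z1) = [0.0, 0.0, 3.0]
output = (1.2)·(0.0) + (-1.3)·(0.0) + (-1.1)·(3.0) - 0.5 = -3.8

-3.8


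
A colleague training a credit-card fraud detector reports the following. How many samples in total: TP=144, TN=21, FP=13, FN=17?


Total = TP + TN + FP + FN
= 144 + 21 + 13 + 17
= 195
(Predicted positive: 157, predicted negative: 38)

195


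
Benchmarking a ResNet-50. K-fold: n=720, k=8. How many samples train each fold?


Fold size = 720/8 = 90
Training per fold = 720 - 90 = 630

630


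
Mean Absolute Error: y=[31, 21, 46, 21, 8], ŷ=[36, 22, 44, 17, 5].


Absolute errors: |31-36|=5, |21-22|=1, |46-44|=2, |21-17|=4, |8-5|=3
Sum = 15
MAE = 15/5 = 3

3


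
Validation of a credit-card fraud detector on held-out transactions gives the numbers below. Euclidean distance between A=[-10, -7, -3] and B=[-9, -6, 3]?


d = √((-10+ 9)² + (-7+ 6)² + (-3-3)²)
  = √(1 + 1 + 36)
  = √38 = 6.1644

6.1644


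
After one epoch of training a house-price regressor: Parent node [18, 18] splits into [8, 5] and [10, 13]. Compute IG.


Parent = [18, 18], H_parent = 1
H_left = 0.9612 (n=13), H_right = 0.9877 (n=23)
H_children = (13/36)·0.9612 + (23/36)·0.9877 = 0.9781
IG = 1 - 0.9781 = 0.0219

0.0219


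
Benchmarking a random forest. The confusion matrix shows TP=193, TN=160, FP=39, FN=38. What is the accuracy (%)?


Accuracy = (TP+TN)/(TP+TN+FP+FN)
= (193+160)/(430)
= 353/430 = 82.09%

82.09%


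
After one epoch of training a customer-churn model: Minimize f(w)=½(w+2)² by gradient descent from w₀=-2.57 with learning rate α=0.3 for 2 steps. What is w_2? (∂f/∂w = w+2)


step 1: grad = -2.57+2 = -0.57; w = -2.57 - 0.3·(-0.57) = -2.399
step 2: grad = -2.399+2 = -0.399; w = -2.399 - 0.3·(-0.399) = -2.2793

-2.2793


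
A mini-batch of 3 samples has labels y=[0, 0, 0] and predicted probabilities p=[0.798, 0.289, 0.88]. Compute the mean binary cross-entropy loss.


L[0] = -ln(1-0.798) = -ln(0.202) = 1.5995
L[1] = -ln(1-0.289) = -ln(0.711) = 0.3411
L[2] = -ln(1-0.88) = -ln(0.12) = 2.1203
mean = (1.5995 + 0.3411 + 2.1203)/3 = 1.3536

1.3536


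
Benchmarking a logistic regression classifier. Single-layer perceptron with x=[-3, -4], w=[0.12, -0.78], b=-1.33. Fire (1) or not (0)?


z = (-3)·(0.12) + (-4)·(-0.78) - 1.33
  = 1.43
step(z) = 1 (z≥0)

1


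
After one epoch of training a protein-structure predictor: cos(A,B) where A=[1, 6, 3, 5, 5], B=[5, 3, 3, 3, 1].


A·B = 1·5 + 6·3 + 3·3 + 5·3 + 5·1 = 52
‖A‖ = √96 = 9.798, ‖B‖ = √53 = 7.2801
cos = 52/(√96·√53) = 52/√5088 = 0.729

0.729


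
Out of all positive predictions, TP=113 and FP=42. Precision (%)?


Precision = TP/(TP+FP)
= 113/(113+42)
= 113/155 = 72.9%

72.9%


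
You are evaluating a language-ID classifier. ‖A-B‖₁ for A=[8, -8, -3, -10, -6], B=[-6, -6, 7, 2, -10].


d = |8+ 6| + |-8+ 6| + |-3-7| + |-10-2| + |-6+ 10|
  = 14 + 2 + 10 + 12 + 4
  = 42

42


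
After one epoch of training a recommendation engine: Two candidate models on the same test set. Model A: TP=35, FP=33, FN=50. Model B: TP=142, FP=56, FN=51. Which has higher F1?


Model A: P=35/68=0.5147, R=35/85=0.4118, F1=2PR/(P+R)=2TP/(2TP+FP+FN)=70/153=0.4575
Model B: P=142/198=0.7172, R=142/193=0.7358, F1=2PR/(P+R)=2TP/(2TP+FP+FN)=284/391=0.7263
0.4575 < 0.7263 → Model B

Model B


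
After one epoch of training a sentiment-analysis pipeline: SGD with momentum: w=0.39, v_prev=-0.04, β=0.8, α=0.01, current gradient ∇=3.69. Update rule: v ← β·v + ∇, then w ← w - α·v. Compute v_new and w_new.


v_new = 0.8·-0.04 + 3.69 = -0.032 + 3.69 = 3.658
w_new = 0.39 - 0.01·3.658 = 0.39 - 0.03658 = 0.35342

v_new=3.658, w_new=0.35342


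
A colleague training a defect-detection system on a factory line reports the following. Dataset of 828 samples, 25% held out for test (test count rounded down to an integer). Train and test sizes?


Test = ⌊828·25/100⌋ = 207
Train = 828 - 207 = 621

Train: 621, Test: 207


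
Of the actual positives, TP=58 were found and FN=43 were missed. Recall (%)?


Recall = TP/(TP+FN)
= 58/(58+43)
= 58/101 = 57.43%

57.43%


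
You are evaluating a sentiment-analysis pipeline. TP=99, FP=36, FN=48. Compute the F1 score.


Precision = 99/135 = 0.7333
Recall = 99/147 = 0.6735
F1 = 2·P·R/(P+R) = 2·TP/(2·TP+FP+FN) = 198/(198+36+48) = 198/282 = 0.7021

0.7021


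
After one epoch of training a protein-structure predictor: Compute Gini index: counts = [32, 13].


Probabilities: [32/45, 13/45] ≈ [0.7111, 0.2889]
Σpᵢ² = (1024 + 169)/45² = 1193/2025
Gini = 1 - Σpᵢ² = 1 - 1193/2025 = 0.4109

0.4109


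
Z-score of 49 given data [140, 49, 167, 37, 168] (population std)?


μ = 112.2, σ = 57.5131
z = (49 - 112.2)/57.5131 = -1.0989

-1.0989


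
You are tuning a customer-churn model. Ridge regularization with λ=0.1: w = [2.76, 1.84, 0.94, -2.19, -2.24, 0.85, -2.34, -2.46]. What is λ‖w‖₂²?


‖w‖₂² = (2.76)² + (1.84)² + (0.94)² + (-2.19)² + (-2.24)² + (0.85)² + (-2.34)² + (-2.46)²
     = 7.6176 + 3.3856 + 0.8836 + 4.7961 + 5.0176 + 0.7225 + 5.4756 + 6.0516
     = 33.9502
λ·‖w‖₂² = 0.1·33.9502 = 3.39502

3.39502


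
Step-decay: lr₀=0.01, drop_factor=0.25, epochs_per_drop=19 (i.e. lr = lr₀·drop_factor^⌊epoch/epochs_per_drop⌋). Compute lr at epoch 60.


n_drops = ⌊60/19⌋ = 3
lr = 0.01·0.25^3 = 0.01·0.015625 = 0.00015625

0.00015625


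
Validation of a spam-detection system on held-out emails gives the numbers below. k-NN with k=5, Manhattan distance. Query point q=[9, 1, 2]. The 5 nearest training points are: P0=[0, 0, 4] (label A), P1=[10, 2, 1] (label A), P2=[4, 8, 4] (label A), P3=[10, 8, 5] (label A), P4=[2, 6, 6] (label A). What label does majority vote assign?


d(q,P0) = 12  (label A)
d(q,P1) = 3  (label A)
d(q,P2) = 14  (label A)
d(q,P3) = 11  (label A)
d(q,P4) = 16  (label A)
Votes: A=5, B=0
Majority → A

A


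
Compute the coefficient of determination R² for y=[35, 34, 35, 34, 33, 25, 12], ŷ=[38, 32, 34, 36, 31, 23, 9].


ȳ = 29.7143
SS_res = Σ(y-ŷ)² = 35
SS_tot = Σ(y-ȳ)² = 439.43
R² = 1 - SS_res/SS_tot = 1 - 0.0796 = 0.9204

0.9204


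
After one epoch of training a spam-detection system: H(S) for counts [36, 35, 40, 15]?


Probabilities: [36/126, 35/126, 40/126, 15/126] ≈ [0.2857, 0.2778, 0.3175, 0.119]
H = -((36/126)·log₂(36/126) + (35/126)·log₂(35/126) + (40/126)·log₂(40/126) + (15/126)·log₂(15/126))
  = 1.9208 bits

1.9208 bits


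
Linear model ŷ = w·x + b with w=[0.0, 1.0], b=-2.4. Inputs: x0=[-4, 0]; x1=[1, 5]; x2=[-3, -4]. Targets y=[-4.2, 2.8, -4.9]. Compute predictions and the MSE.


ŷ0 = (0.0)·(-4) + (1.0)·(0) - 2.4 = -2.4
ŷ1 = (0.0)·(1) + (1.0)·(5) - 2.4 = 2.6
ŷ2 = (0.0)·(-3) + (1.0)·(-4) - 2.4 = -6.4
errors² = [3.24, 0.04, 2.25]
MSE = 5.5300/3 = 1.8433

1.8433


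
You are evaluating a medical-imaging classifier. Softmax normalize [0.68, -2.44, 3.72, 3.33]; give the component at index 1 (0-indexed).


Exponentials: e^0.68=1.9739, e^-2.44=0.0872, e^3.72=41.2644, e^3.33=27.9383
Sum = 71.2638
Softmax = [0.0277, 0.0012, 0.579, 0.392]
p[1] = 0.0872/71.2638 = 0.0012

0.0012


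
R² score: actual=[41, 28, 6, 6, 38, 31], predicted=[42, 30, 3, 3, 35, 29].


ȳ = 25
SS_res = Σ(y-ŷ)² = 36
SS_tot = Σ(y-ȳ)² = 1192
R² = 1 - SS_res/SS_tot = 1 - 0.0302 = 0.9698

0.9698


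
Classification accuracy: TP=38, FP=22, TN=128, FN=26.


Accuracy = (TP+TN)/(TP+TN+FP+FN)
= (38+128)/(214)
= 166/214 = 77.57%

77.57%


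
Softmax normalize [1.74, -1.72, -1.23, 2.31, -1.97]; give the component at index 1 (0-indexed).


Exponentials: e^1.74=5.6973, e^-1.72=0.1791, e^-1.23=0.2923, e^2.31=10.0744, e^-1.97=0.1395
Sum = 16.3826
Softmax = [0.3478, 0.0109, 0.0178, 0.6149, 0.0085]
p[1] = 0.1791/16.3826 = 0.0109

0.0109


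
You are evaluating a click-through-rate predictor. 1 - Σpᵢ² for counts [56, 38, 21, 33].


Probabilities: [56/148, 38/148, 21/148, 33/148] ≈ [0.3784, 0.2568, 0.1419, 0.223]
Σpᵢ² = (3136 + 1444 + 441 + 1089)/148² = 6110/21904
Gini = 1 - Σpᵢ² = 1 - 6110/21904 = 0.7211

0.7211


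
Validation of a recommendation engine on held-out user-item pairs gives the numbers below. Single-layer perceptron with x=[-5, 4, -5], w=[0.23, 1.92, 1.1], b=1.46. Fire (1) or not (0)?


z = (-5)·(0.23) + (4)·(1.92) + (-5)·(1.1) + 1.46
  = 2.49
step(z) = 1 (z≥0)

1


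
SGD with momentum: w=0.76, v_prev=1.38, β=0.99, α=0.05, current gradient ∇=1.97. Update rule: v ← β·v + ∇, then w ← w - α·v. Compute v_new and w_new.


v_new = 0.99·1.38 + 1.97 = 1.3662 + 1.97 = 3.3362
w_new = 0.76 - 0.05·3.3362 = 0.76 - 0.16681 = 0.59319

v_new=3.3362, w_new=0.59319


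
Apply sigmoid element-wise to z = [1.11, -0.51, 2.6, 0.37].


σ(1.11) = 1/(1+e^-1.11) = 0.7521
σ(-0.51) = 1/(1+e^0.51) = 0.3752
σ(2.6) = 1/(1+e^-2.6) = 0.9309
σ(0.37) = 1/(1+e^-0.37) = 0.5915
result = [0.7521, 0.3752, 0.9309, 0.5915]

[0.7521, 0.3752, 0.9309, 0.5915]


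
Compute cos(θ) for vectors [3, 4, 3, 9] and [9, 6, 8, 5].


A·B = 3·9 + 4·6 + 3·8 + 9·5 = 120
‖A‖ = √115 = 10.7238, ‖B‖ = √206 = 14.3527
cos = 120/(√115·√206) = 120/√23690 = 0.7796

0.7796


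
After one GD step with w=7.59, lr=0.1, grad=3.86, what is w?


w_new = w - α·∇
= 7.59 - 0.1·3.86
= 7.59 - 0.386
= 7.204

7.204


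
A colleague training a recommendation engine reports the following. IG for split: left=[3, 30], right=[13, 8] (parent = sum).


Parent = [16, 38], H_parent = 0.8767
H_left = 0.4395 (n=33), H_right = 0.9587 (n=21)
H_children = (33/54)·0.4395 + (21/54)·0.9587 = 0.6414
IG = 0.8767 - 0.6414 = 0.2353

0.2353


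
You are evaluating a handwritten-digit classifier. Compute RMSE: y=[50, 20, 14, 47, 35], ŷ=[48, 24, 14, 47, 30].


MSE = 45/5 = 9
RMSE = √(45/5) = 3.0

3.0


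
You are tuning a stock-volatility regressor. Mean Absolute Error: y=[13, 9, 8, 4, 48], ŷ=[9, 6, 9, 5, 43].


Absolute errors: |13-9|=4, |9-6|=3, |8-9|=1, |4-5|=1, |48-43|=5
Sum = 14
MAE = 14/5 = 14/5

14/5


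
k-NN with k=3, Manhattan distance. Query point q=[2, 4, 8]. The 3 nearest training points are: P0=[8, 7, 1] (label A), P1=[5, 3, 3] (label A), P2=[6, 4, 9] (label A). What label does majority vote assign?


d(q,P0) = 16  (label A)
d(q,P1) = 9  (label A)
d(q,P2) = 5  (label A)
Votes: A=3, B=0
Majority → A

A


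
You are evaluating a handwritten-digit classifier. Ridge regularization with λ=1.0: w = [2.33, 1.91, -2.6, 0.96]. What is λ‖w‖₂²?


‖w‖₂² = (2.33)² + (1.91)² + (-2.6)² + (0.96)²
     = 5.4289 + 3.6481 + 6.76 + 0.9216
     = 16.7586
λ·‖w‖₂² = 1.0·16.7586 = 16.7586

16.7586


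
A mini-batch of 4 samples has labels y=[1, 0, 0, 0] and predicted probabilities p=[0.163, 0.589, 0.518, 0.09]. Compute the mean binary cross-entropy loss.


L[0] = -ln(0.163) = 1.814
L[1] = -ln(1-0.589) = -ln(0.411) = 0.8892
L[2] = -ln(1-0.518) = -ln(0.482) = 0.7298
L[3] = -ln(1-0.09) = -ln(0.91) = 0.0943
mean = (1.814 + 0.8892 + 0.7298 + 0.0943)/4 = 0.8818

0.8818


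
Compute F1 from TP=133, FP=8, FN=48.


Precision = 133/141 = 0.9433
Recall = 133/181 = 0.7348
F1 = 2·P·R/(P+R) = 2·TP/(2·TP+FP+FN) = 266/(266+8+48) = 266/322 = 0.8261

0.8261


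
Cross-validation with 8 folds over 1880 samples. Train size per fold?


Fold size = 1880/8 = 235
Training per fold = 1880 - 235 = 1645

1645


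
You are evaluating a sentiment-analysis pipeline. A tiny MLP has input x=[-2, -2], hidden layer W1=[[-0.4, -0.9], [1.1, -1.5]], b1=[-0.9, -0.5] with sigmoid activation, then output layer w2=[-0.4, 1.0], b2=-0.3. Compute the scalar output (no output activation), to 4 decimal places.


z1[0] = (-0.4)·(-2) + (-0.9)·(-2) - 0.9 = 1.7
z1[1] = (1.1)·(-2) + (-1.5)·(-2) - 0.5 = 0.3
h = sigmoid(z1) = [0.8455, 0.5744]
output = (-0.4)·(0.8455) + (1.0)·(0.5744) - 0.3 = -0.0638

-0.0638


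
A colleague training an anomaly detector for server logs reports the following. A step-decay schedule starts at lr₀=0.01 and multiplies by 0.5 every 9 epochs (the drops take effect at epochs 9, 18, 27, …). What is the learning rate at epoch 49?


n_drops = ⌊49/9⌋ = 5
lr = 0.01·0.5^5 = 0.01·0.03125 = 0.0003125

0.0003125


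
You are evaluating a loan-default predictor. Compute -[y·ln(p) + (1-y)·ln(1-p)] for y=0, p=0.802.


BCE = -[y·ln(p) + (1-y)·ln(1-p)]
= -0 - 1·ln(1-0.802)
= -ln(0.198) = 1.6195

1.6195


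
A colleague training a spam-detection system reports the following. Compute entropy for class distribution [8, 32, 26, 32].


Probabilities: [8/98, 32/98, 26/98, 32/98] ≈ [0.0816, 0.3265, 0.2653, 0.3265]
H = -((8/98)·log₂(8/98) + (32/98)·log₂(32/98) + (26/98)·log₂(26/98) + (32/98)·log₂(32/98))
  = 1.8575 bits

1.8575 bits


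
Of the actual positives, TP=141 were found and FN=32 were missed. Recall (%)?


Recall = TP/(TP+FN)
= 141/(141+32)
= 141/173 = 81.5%

81.5%


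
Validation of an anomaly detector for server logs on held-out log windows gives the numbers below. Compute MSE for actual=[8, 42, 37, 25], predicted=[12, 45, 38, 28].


Squared errors: (8-12)²=16, (42-45)²=9, (37-38)²=1, (25-28)²=9
Sum = 35
MSE = 35/4 = 35/4

35/4


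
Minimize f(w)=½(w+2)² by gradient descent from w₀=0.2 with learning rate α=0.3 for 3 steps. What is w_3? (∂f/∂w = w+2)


step 1: grad = 0.2+2 = 2.2; w = 0.2 - 0.3·(2.2) = -0.46
step 2: grad = -0.46+2 = 1.54; w = -0.46 - 0.3·(1.54) = -0.922
step 3: grad = -0.922+2 = 1.078; w = -0.922 - 0.3·(1.078) = -1.2454

-1.2454


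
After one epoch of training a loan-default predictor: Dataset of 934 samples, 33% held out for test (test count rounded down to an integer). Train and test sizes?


Test = ⌊934·33/100⌋ = 308
Train = 934 - 308 = 626

Train: 626, Test: 308


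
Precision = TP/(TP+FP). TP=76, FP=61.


Precision = TP/(TP+FP)
= 76/(76+61)
= 76/137 = 55.47%

55.47%


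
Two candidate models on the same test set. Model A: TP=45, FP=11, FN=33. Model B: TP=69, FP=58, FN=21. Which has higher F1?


Model A: P=45/56=0.8036, R=45/78=0.5769, F1=2PR/(P+R)=2TP/(2TP+FP+FN)=90/134=0.6716
Model B: P=69/127=0.5433, R=69/90=0.7667, F1=2PR/(P+R)=2TP/(2TP+FP+FN)=138/217=0.6359
0.6716 > 0.6359 → Model A

Model A


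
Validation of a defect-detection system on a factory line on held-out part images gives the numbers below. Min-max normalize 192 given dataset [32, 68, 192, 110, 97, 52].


min=32, max=192
(192-32)/(192-32) = 160/160 = 1.0

1.0


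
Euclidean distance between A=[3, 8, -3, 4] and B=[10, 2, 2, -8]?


d = √((3-10)² + (8-2)² + (-3-2)² + (4+ 8)²)
  = √(49 + 36 + 25 + 144)
  = √254 = 15.9374

15.9374


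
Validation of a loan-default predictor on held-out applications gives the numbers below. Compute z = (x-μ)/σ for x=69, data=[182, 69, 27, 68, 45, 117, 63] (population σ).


μ = 81.5714, σ = 48.3199
z = (69 - 81.5714)/48.3199 = -0.2602

-0.2602


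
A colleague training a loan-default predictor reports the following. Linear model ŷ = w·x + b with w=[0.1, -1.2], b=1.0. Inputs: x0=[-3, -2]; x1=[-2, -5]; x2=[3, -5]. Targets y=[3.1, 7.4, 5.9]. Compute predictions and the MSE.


ŷ0 = (0.1)·(-3) + (-1.2)·(-2) + 1.0 = 3.1
ŷ1 = (0.1)·(-2) + (-1.2)·(-5) + 1.0 = 6.8
ŷ2 = (0.1)·(3) + (-1.2)·(-5) + 1.0 = 7.3
errors² = [0.0, 0.36, 1.96]
MSE = 2.3200/3 = 0.7733

0.7733


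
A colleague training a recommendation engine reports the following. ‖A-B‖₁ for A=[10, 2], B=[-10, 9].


d = |10+ 10| + |2-9|
  = 20 + 7
  = 27

27


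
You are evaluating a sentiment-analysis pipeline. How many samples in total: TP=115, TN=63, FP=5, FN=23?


Total = TP + TN + FP + FN
= 115 + 63 + 5 + 23
= 206
(Predicted positive: 120, predicted negative: 86)

206


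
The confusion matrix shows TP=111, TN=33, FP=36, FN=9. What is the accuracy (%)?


Accuracy = (TP+TN)/(TP+TN+FP+FN)
= (111+33)/(189)
= 144/189 = 76.19%

76.19%


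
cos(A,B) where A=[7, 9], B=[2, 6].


A·B = 7·2 + 9·6 = 68
‖A‖ = √130 = 11.4018, ‖B‖ = √40 = 6.3246
cos = 68/(√130·√40) = 68/√5200 = 0.943

0.943


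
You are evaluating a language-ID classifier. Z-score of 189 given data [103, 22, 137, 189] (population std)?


μ = 112.75, σ = 60.6893
z = (189 - 112.75)/60.6893 = 1.2564

1.2564


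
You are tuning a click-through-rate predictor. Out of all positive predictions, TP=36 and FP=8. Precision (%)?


Precision = TP/(TP+FP)
= 36/(36+8)
= 36/44 = 81.82%

81.82%


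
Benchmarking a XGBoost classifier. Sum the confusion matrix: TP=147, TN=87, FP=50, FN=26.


Total = TP + TN + FP + FN
= 147 + 87 + 50 + 26
= 310
(Predicted positive: 197, predicted negative: 113)

310


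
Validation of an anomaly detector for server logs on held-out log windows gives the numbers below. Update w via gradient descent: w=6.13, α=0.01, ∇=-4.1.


w_new = w - α·∇
= 6.13 - 0.01·-4.1
= 6.13 + 0.041
= 6.171

6.171


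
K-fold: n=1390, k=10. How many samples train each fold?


Fold size = 1390/10 = 139
Training per fold = 1390 - 139 = 1251

1251


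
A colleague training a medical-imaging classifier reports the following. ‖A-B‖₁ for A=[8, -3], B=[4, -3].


d = |8-4| + |-3+ 3|
  = 4 + 0
  = 4

4


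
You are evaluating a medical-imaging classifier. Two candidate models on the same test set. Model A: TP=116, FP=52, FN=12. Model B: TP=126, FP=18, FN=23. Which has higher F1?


Model A: P=116/168=0.6905, R=116/128=0.9062, F1=2PR/(P+R)=2TP/(2TP+FP+FN)=232/296=0.7838
Model B: P=126/144=0.875, R=126/149=0.8456, F1=2PR/(P+R)=2TP/(2TP+FP+FN)=252/293=0.8601
0.7838 < 0.8601 → Model B

Model B


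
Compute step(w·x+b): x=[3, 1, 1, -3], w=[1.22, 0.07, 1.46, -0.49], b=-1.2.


z = (3)·(1.22) + (1)·(0.07) + (1)·(1.46) + (-3)·(-0.49) - 1.2
  = 5.46
step(z) = 1 (z≥0)

1


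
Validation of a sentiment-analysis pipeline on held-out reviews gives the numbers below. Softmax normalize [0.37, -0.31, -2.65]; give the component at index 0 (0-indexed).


Exponentials: e^0.37=1.4477, e^-0.31=0.7334, e^-2.65=0.0707
Sum = 2.2518
Softmax = [0.6429, 0.3257, 0.0314]
p[0] = 1.4477/2.2518 = 0.6429

0.6429


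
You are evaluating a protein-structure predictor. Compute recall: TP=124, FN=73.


Recall = TP/(TP+FN)
= 124/(124+73)
= 124/197 = 62.94%

62.94%


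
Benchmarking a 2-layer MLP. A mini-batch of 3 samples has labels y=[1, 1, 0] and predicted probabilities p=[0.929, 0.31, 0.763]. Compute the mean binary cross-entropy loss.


L[0] = -ln(0.929) = 0.0736
L[1] = -ln(0.31) = 1.1712
L[2] = -ln(1-0.763) = -ln(0.237) = 1.4397
mean = (0.0736 + 1.1712 + 1.4397)/3 = 0.8948

0.8948


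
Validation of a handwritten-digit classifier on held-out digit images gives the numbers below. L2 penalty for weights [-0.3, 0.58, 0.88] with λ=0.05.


‖w‖₂² = (-0.3)² + (0.58)² + (0.88)²
     = 0.09 + 0.3364 + 0.7744
     = 1.2008
λ·‖w‖₂² = 0.05·1.2008 = 0.06004

0.06004


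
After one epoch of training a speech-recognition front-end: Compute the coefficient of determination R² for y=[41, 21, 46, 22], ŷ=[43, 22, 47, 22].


ȳ = 32.5
SS_res = Σ(y-ŷ)² = 6
SS_tot = Σ(y-ȳ)² = 497
R² = 1 - SS_res/SS_tot = 1 - 0.0121 = 0.9879

0.9879


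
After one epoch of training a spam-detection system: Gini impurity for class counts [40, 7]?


Probabilities: [40/47, 7/47] ≈ [0.8511, 0.1489]
Σpᵢ² = (1600 + 49)/47² = 1649/2209
Gini = 1 - Σpᵢ² = 1 - 1649/2209 = 0.2535

0.2535


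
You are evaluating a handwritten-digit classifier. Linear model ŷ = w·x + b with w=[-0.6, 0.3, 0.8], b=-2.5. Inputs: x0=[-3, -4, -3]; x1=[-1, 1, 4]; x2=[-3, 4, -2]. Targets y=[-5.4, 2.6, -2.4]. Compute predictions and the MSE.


ŷ0 = (-0.6)·(-3) + (0.3)·(-4) + (0.8)·(-3) - 2.5 = -4.3
ŷ1 = (-0.6)·(-1) + (0.3)·(1) + (0.8)·(4) - 2.5 = 1.6
ŷ2 = (-0.6)·(-3) + (0.3)·(4) + (0.8)·(-2) - 2.5 = -1.1
errors² = [1.21, 1.0, 1.69]
MSE = 3.9000/3 = 1.3

1.3


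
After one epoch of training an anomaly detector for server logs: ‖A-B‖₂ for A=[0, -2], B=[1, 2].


d = √((0-1)² + (-2-2)²)
  = √(1 + 16)
  = √17 = 4.1231

4.1231


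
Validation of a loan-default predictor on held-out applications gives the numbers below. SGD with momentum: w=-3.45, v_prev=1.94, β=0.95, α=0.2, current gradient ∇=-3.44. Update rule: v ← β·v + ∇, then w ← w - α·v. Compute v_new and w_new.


v_new = 0.95·1.94 - 3.44 = 1.843 - 3.44 = -1.597
w_new = -3.45 - 0.2·-1.597 = -3.45 + 0.3194 = -3.1306

v_new=-1.597, w_new=-3.1306


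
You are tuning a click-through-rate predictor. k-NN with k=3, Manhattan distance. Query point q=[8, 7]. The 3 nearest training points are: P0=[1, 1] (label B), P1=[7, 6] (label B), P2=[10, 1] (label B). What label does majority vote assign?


d(q,P0) = 13  (label B)
d(q,P1) = 2  (label B)
d(q,P2) = 8  (label B)
Votes: A=0, B=3
Majority → B

B


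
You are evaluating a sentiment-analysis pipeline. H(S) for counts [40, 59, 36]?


Probabilities: [40/135, 59/135, 36/135] ≈ [0.2963, 0.437, 0.2667]
H = -((40/135)·log₂(40/135) + (59/135)·log₂(59/135) + (36/135)·log₂(36/135))
  = 1.5504 bits

1.5504 bits


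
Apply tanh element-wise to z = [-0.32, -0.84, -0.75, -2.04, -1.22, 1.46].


tanh(-0.32) = -0.3095
tanh(-0.84) = -0.6858
tanh(-0.75) = -0.6351
tanh(-2.04) = -0.9667
tanh(-1.22) = -0.8397
tanh(1.46) = 0.8977
result = [-0.3095, -0.6858, -0.6351, -0.9667, -0.8397, 0.8977]

[-0.3095, -0.6858, -0.6351, -0.9667, -0.8397, 0.8977]


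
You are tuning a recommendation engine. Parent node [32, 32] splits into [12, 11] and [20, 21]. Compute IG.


Parent = [32, 32], H_parent = 1
H_left = 0.9986 (n=23), H_right = 0.9996 (n=41)
H_children = (23/64)·0.9986 + (41/64)·0.9996 = 0.9992
IG = 1 - 0.9992 = 0.0008

0.0008


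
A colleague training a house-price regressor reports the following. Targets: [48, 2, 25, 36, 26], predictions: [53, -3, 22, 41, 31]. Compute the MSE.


Squared errors: (48-53)²=25, (2+ 3)²=25, (25-22)²=9, (36-41)²=25, (26-31)²=25
Sum = 109
MSE = 109/5 = 109/5

109/5


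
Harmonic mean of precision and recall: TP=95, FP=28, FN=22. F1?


Precision = 95/123 = 0.7724
Recall = 95/117 = 0.812
F1 = 2·P·R/(P+R) = 2·TP/(2·TP+FP+FN) = 190/(190+28+22) = 190/240 = 0.7917

0.7917


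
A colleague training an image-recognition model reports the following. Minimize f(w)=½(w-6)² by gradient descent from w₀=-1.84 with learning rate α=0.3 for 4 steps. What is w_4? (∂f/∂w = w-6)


step 1: grad = -1.84-6 = -7.84; w = -1.84 - 0.3·(-7.84) = 0.512
step 2: grad = 0.512-6 = -5.488; w = 0.512 - 0.3·(-5.488) = 2.1584
step 3: grad = 2.1584-6 = -3.8416; w = 2.1584 - 0.3·(-3.8416) = 3.31088
step 4: grad = 3.31088-6 = -2.68912; w = 3.31088 - 0.3·(-2.68912) = 4.117616

4.117616


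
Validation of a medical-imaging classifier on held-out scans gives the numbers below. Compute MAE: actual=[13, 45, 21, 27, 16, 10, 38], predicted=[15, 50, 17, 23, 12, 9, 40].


Absolute errors: |13-15|=2, |45-50|=5, |21-17|=4, |27-23|=4, |16-12|=4, |10-9|=1, |38-40|=2
Sum = 22
MAE = 22/7 = 22/7

22/7


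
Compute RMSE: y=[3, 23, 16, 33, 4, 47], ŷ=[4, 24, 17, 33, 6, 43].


MSE = 23/6 = 3.8333
RMSE = √(23/6) = 1.9579

1.9579


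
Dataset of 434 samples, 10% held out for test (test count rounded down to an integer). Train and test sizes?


Test = ⌊434·10/100⌋ = 43
Train = 434 - 43 = 391

Train: 391, Test: 43


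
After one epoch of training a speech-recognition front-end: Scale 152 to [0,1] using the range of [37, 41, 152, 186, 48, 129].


min=37, max=186
(152-37)/(186-37) = 115/149 = 0.7718

0.7718


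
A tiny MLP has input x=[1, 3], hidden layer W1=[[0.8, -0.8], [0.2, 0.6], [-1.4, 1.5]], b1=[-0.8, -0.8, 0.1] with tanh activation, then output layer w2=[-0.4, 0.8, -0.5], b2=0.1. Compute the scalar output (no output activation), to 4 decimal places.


z1[0] = (0.8)·(1) + (-0.8)·(3) - 0.8 = -2.4
z1[1] = (0.2)·(1) + (0.6)·(3) - 0.8 = 1.2
z1[2] = (-1.4)·(1) + (1.5)·(3) + 0.1 = 3.2
h = tanh(z1) = [-0.9837, 0.8337, 0.9967]
output = (-0.4)·(-0.9837) + (0.8)·(0.8337) + (-0.5)·(0.9967) + 0.1 = 0.6621

0.6621


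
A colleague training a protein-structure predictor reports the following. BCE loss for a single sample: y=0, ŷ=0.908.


BCE = -[y·ln(p) + (1-y)·ln(1-p)]
= -0 - 1·ln(1-0.908)
= -ln(0.092) = 2.386

2.386


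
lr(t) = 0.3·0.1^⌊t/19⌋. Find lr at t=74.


n_drops = ⌊74/19⌋ = 3
lr = 0.3·0.1^3 = 0.3·0.001 = 0.0003

0.0003


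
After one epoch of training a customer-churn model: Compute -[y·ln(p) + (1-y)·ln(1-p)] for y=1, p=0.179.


BCE = -[y·ln(p) + (1-y)·ln(1-p)]
= -1·ln(0.179) - 0
= -ln(0.179) = 1.7204

1.7204


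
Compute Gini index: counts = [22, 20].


Probabilities: [22/42, 20/42] ≈ [0.5238, 0.4762]
Σpᵢ² = (484 + 400)/42² = 884/1764
Gini = 1 - Σpᵢ² = 1 - 884/1764 = 0.4989

0.4989


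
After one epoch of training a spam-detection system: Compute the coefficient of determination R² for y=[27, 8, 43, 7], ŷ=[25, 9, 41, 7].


ȳ = 21.25
SS_res = Σ(y-ŷ)² = 9
SS_tot = Σ(y-ȳ)² = 884.75
R² = 1 - SS_res/SS_tot = 1 - 0.0102 = 0.9898

0.9898


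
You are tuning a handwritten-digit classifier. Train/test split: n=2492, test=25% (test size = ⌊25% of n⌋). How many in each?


Test = ⌊2492·25/100⌋ = 623
Train = 2492 - 623 = 1869

Train: 1869, Test: 623


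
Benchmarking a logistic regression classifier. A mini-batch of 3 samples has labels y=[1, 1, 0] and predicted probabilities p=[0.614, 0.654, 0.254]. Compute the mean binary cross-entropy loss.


L[0] = -ln(0.614) = 0.4878
L[1] = -ln(0.654) = 0.4246
L[2] = -ln(1-0.254) = -ln(0.746) = 0.293
mean = (0.4878 + 0.4246 + 0.293)/3 = 0.4018

0.4018


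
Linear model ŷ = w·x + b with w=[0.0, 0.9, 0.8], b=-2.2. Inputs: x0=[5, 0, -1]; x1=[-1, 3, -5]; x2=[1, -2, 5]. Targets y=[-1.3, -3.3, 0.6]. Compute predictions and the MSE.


ŷ0 = (0.0)·(5) + (0.9)·(0) + (0.8)·(-1) - 2.2 = -3.0
ŷ1 = (0.0)·(-1) + (0.9)·(3) + (0.8)·(-5) - 2.2 = -3.5
ŷ2 = (0.0)·(1) + (0.9)·(-2) + (0.8)·(5) - 2.2 = 0.0
errors² = [2.89, 0.04, 0.36]
MSE = 3.2900/3 = 1.0967

1.0967


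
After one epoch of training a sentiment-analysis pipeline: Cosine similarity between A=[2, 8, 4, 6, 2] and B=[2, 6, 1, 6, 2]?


A·B = 2·2 + 8·6 + 4·1 + 6·6 + 2·2 = 96
‖A‖ = √124 = 11.1355, ‖B‖ = √81 = 9
cos = 96/(√124·√81) = 96/√10044 = 0.9579

0.9579


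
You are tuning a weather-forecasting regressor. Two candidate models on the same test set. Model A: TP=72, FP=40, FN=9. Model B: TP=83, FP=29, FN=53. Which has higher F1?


Model A: P=72/112=0.6429, R=72/81=0.8889, F1=2PR/(P+R)=2TP/(2TP+FP+FN)=144/193=0.7461
Model B: P=83/112=0.7411, R=83/136=0.6103, F1=2PR/(P+R)=2TP/(2TP+FP+FN)=166/248=0.6694
0.7461 > 0.6694 → Model A

Model A


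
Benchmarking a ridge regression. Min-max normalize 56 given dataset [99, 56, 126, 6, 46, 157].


min=6, max=157
(56-6)/(157-6) = 50/151 = 0.3311

0.3311


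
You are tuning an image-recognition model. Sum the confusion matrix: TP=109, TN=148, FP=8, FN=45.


Total = TP + TN + FP + FN
= 109 + 148 + 8 + 45
= 310
(Predicted positive: 117, predicted negative: 193)

310


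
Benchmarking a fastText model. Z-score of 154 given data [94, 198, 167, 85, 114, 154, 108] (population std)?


μ = 131.4286, σ = 38.9427
z = (154 - 131.4286)/38.9427 = 0.5796

0.5796


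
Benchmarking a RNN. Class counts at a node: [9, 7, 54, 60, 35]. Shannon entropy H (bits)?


Probabilities: [9/165, 7/165, 54/165, 60/165, 35/165] ≈ [0.0545, 0.0424, 0.3273, 0.3636, 0.2121]
H = -((9/165)·log₂(9/165) + (7/165)·log₂(7/165) + (54/165)·log₂(54/165) + (60/165)·log₂(60/165) + (35/165)·log₂(35/165))
  = 1.9549 bits

1.9549 bits


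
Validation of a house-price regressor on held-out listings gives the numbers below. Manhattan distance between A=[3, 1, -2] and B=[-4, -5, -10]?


d = |3+ 4| + |1+ 5| + |-2+ 10|
  = 7 + 6 + 8
  = 21

21


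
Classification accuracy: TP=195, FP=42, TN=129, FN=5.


Accuracy = (TP+TN)/(TP+TN+FP+FN)
= (195+129)/(371)
= 324/371 = 87.33%

87.33%


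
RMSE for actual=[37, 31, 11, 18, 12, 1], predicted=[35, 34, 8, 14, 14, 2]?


MSE = 43/6 = 7.1667
RMSE = √(43/6) = 2.6771

2.6771


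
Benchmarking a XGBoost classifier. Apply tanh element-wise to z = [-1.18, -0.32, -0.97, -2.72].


tanh(-1.18) = -0.8275
tanh(-0.32) = -0.3095
tanh(-0.97) = -0.7487
tanh(-2.72) = -0.9914
result = [-0.8275, -0.3095, -0.7487, -0.9914]

[-0.8275, -0.3095, -0.7487, -0.9914]


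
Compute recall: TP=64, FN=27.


Recall = TP/(TP+FN)
= 64/(64+27)
= 64/91 = 70.33%

70.33%


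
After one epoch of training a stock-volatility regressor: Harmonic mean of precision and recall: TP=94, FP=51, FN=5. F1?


Precision = 94/145 = 0.6483
Recall = 94/99 = 0.9495
F1 = 2·P·R/(P+R) = 2·TP/(2·TP+FP+FN) = 188/(188+51+5) = 188/244 = 0.7705

0.7705


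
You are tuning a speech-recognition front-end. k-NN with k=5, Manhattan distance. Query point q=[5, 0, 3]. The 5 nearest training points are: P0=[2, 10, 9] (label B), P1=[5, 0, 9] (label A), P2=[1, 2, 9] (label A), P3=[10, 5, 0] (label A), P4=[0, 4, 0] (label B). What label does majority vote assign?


d(q,P0) = 19  (label B)
d(q,P1) = 6  (label A)
d(q,P2) = 12  (label A)
d(q,P3) = 13  (label A)
d(q,P4) = 12  (label B)
Votes: A=3, B=2
Majority → A

A
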